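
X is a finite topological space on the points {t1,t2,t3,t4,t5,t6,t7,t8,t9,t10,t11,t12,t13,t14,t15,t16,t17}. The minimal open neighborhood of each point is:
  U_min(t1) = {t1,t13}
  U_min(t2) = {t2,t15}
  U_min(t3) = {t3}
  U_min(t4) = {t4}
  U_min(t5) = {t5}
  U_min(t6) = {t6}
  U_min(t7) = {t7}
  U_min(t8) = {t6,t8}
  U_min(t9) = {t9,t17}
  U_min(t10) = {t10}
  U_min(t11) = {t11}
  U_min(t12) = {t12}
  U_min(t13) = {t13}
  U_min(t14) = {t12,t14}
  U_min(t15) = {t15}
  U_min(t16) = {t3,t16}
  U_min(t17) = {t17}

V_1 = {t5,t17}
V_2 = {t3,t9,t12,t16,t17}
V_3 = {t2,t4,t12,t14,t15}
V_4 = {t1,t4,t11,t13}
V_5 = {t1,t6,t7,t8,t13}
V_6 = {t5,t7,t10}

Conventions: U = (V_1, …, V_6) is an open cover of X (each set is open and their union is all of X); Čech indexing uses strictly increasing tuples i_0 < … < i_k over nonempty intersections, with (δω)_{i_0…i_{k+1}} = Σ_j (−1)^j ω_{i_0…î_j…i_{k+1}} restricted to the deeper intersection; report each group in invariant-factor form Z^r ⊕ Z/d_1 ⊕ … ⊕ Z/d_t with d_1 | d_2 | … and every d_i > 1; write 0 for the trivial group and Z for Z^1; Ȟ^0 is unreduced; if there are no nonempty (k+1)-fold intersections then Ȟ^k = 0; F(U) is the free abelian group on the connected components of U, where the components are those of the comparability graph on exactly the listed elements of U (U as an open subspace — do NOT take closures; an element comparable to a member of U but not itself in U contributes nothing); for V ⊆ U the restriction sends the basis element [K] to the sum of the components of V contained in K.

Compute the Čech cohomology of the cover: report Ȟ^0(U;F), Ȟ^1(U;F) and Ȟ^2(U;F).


intersection data:
  V12={t17} V16={t5} V23={t12} V34={t4} V45={t1,t13} V56={t7}
components per intersection:
  V1: {t5} {t17}
  V2: {t3,t16} {t9,t17} {t12}
  V3: {t2,t15} {t4} {t12,t14}
  V4: {t1,t13} {t4} {t11}
  V5: {t1,t13} {t6,t8} {t7}
  V6: {t5} {t7} {t10}
  V12: {t17}
  V16: {t5}
  V23: {t12}
  V34: {t4}
  V45: {t1,t13}
  V56: {t7}
C dims 17,6; δ0: rk 6, SNF 1^6
Ȟ^0 = (17 − 6) − 0 = 11, so Ȟ^0 ≅ Z^11
Ȟ^1 = (6 − 0) − 6 = 0, so Ȟ^1 ≅ 0
Ȟ^2 = (0 − 0) − 0 = 0, so Ȟ^2 ≅ 0

Ȟ^0 ≅ Z^11, Ȟ^1 ≅ 0, Ȟ^2 ≅ 0


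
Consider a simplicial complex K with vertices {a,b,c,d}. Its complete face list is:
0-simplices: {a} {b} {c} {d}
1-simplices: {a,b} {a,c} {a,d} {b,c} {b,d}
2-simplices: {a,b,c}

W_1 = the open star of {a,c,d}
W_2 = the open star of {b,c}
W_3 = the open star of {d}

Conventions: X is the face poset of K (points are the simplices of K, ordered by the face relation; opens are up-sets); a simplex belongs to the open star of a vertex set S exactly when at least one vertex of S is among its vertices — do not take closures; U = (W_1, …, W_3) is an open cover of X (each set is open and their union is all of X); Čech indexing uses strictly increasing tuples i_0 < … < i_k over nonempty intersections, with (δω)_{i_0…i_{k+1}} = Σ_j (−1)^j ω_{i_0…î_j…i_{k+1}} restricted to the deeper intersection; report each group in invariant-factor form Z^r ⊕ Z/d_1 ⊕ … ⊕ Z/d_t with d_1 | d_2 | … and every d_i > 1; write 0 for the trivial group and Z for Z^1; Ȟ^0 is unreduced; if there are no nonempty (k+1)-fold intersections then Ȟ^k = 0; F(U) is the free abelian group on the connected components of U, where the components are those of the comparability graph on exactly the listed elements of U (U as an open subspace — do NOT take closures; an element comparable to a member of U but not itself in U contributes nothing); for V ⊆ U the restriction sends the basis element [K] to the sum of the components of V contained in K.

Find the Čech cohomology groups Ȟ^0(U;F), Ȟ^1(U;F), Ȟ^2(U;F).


Ȟ^0 = Z; Ȟ^1 = Z; Ȟ^2 = 0

cover nerve:
  W1={{a},{c},{d},{a,b},{a,c},{a,d},{b,c},{b,d},{a,b,c}} W2={{b},{c},{a,b},{a,c},{b,c},{b,d},{a,b,c}} W3={{d},{a,d},{b,d}}
  W12={{c},{a,b},{a,c},{b,c},{b,d},{a,b,c}} W13={{d},{a,d},{b,d}} W23={{b,d}}
  W123={{b,d}}
components per intersection:
  W1: {{a},{c},{d},{a,b},{a,c},{a,d},{b,c},{b,d},{a,b,c}}
  W2: {{b},{c},{a,b},{a,c},{b,c},{b,d},{a,b,c}}
  W3: {{d},{a,d},{b,d}}
  W12: {{c},{a,b},{a,c},{b,c},{a,b,c}} {{b,d}}
  W13: {{d},{a,d},{b,d}}
  W23: {{b,d}}
  W123: {{b,d}}
C dims 3,4,1; δ0: rk 2, SNF 1^2; δ1: rk 1, SNF 1^1
Ȟ^0: (3−2)−0=1 ⇒ Z
Ȟ^1: (4−1)−2=1 ⇒ Z
Ȟ^2: (1−0)−1=0 ⇒ 0


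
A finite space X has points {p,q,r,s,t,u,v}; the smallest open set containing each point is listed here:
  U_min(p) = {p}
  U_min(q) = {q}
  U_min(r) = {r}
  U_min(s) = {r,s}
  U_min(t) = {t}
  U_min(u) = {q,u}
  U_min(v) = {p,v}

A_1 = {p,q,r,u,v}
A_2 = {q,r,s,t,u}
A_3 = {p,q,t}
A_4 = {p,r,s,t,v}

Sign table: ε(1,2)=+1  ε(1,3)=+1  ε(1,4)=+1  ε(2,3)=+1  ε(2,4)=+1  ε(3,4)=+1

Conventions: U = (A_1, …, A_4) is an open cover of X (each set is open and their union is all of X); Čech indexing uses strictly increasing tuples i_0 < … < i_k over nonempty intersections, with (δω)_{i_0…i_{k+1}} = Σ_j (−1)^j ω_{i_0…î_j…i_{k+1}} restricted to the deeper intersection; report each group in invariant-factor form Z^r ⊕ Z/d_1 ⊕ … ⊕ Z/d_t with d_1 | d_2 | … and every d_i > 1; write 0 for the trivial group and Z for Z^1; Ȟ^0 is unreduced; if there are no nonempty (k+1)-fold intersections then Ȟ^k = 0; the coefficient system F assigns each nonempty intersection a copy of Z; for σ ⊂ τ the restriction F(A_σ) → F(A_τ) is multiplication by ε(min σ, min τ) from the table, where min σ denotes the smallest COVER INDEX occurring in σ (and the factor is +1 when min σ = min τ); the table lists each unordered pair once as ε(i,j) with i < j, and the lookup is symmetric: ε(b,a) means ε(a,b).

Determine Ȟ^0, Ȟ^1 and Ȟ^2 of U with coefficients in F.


Ȟ^0(U;F) ≅ Z, Ȟ^1(U;F) ≅ 0, Ȟ^2(U;F) ≅ Z

nonempty overlaps:
  A12={q,r,u} A13={p,q} A14={p,r,v} A23={q,t} A24={r,s,t} A34={p,t}
  A123={q} A124={r} A134={p} A234={t}
C dims 4,6,4; δ0: rk 3, SNF 1^3; δ1: rk 3, SNF 1^3
degree 0: 4−3−0 = 1 → Ȟ^0 ≅ Z
degree 1: 6−3−3 = 0 → Ȟ^1 ≅ 0
degree 2: 4−0−3 = 1 → Ȟ^2 ≅ Z


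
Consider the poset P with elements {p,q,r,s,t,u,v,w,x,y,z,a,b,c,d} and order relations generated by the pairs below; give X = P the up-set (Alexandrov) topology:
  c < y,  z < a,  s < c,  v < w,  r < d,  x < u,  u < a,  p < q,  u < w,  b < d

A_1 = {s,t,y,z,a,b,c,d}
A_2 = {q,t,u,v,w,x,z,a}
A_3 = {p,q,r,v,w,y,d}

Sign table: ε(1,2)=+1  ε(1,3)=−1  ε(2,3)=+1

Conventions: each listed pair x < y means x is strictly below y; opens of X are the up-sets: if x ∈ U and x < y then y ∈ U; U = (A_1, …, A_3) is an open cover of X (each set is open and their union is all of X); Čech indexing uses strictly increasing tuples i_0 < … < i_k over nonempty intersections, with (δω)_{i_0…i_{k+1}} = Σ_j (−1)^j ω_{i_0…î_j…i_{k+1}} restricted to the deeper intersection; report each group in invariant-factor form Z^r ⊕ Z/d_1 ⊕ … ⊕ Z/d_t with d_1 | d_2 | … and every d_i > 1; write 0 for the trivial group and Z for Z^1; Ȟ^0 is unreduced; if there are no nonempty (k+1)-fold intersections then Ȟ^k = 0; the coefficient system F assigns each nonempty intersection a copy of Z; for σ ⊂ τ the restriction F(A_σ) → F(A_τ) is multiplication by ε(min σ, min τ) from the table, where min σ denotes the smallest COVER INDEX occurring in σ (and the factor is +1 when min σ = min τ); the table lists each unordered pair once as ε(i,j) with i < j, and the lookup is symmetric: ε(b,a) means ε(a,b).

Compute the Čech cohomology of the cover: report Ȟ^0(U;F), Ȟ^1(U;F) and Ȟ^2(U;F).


nonempty intersections:
  A12={t,z,a} A13={y,d} A23={q,v,w}
C dims 3,3; δ0: rk 3, SNF 1^2·2
Ȟ^0: (3−3)−0=0 ⇒ 0
Ȟ^1: (3−0)−3=0 plus torsion [2] ⇒ Z/2
Ȟ^2: (0−0)−0=0 ⇒ 0

Ȟ^0 ≅ 0, Ȟ^1 ≅ Z/2, Ȟ^2 ≅ 0


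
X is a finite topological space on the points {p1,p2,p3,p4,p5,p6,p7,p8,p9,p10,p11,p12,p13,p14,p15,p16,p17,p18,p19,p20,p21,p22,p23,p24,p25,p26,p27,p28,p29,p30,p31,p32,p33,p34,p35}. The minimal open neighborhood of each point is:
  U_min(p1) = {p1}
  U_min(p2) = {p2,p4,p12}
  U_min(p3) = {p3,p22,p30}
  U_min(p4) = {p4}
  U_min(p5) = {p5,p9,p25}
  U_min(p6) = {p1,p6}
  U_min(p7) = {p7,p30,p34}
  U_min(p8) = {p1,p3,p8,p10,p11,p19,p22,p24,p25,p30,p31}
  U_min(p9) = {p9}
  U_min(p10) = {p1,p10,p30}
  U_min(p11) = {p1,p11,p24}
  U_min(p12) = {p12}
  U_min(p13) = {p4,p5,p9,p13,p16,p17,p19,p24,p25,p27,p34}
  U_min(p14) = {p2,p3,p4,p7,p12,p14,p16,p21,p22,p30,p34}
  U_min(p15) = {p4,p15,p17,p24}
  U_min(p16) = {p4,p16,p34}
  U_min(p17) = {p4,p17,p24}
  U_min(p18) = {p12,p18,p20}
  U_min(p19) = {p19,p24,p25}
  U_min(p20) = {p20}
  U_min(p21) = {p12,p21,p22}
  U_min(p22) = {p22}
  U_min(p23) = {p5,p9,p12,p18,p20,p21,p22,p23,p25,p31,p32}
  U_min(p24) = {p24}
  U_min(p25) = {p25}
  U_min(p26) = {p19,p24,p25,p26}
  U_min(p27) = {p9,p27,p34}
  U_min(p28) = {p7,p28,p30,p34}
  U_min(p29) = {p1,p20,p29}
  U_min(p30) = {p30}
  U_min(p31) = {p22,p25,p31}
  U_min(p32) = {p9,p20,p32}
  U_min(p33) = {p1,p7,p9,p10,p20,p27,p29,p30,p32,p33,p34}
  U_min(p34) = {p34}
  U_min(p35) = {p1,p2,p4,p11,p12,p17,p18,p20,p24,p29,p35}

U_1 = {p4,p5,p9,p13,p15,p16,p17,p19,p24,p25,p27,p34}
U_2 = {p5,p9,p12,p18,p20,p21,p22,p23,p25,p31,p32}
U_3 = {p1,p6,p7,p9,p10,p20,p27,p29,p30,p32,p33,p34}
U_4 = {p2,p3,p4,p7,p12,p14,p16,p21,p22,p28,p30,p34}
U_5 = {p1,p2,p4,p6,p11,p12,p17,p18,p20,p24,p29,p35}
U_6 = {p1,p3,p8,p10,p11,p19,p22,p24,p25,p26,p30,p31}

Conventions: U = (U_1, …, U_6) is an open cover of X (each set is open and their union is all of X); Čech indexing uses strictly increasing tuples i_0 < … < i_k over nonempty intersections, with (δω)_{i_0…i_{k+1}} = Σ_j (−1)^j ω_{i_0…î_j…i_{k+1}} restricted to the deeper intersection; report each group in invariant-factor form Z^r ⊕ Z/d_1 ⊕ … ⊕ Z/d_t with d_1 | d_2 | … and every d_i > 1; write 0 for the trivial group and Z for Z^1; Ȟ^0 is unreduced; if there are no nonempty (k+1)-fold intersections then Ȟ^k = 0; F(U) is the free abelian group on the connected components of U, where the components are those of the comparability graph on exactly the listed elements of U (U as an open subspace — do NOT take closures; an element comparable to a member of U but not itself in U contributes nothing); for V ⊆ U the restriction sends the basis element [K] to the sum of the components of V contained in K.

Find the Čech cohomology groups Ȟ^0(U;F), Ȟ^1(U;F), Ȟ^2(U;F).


Ȟ^0 ≅ Z; Ȟ^1 ≅ 0; Ȟ^2 ≅ Z/2

intersection data:
  U12={p5,p9,p25} U13={p9,p27,p34} U14={p4,p16,p34} U15={p4,p17,p24} U16={p19,p24,p25} U23={p9,p20,p32} U24={p12,p21,p22} U25={p12,p18,p20} U26={p22,p25,p31} U34={p7,p30,p34} U35={p1,p6,p20,p29} U36={p1,p10,p30} U45={p2,p4,p12} U46={p3,p22,p30} U56={p1,p11,p24}
  U123={p9} U126={p25} U134={p34} U145={p4} U156={p24} U235={p20} U245={p12} U246={p22} U346={p30} U356={p1}
components per intersection:
  U1: {p4,p5,p9,p13,p15,p16,p17,p19,p24,p25,p27,p34}
  U2: {p5,p9,p12,p18,p20,p21,p22,p23,p25,p31,p32}
  U3: {p1,p6,p7,p9,p10,p20,p27,p29,p30,p32,p33,p34}
  U4: {p2,p3,p4,p7,p12,p14,p16,p21,p22,p28,p30,p34}
  U5: {p1,p2,p4,p6,p11,p12,p17,p18,p20,p24,p29,p35}
  U6: {p1,p3,p8,p10,p11,p19,p22,p24,p25,p26,p30,p31}
  U12: {p5,p9,p25}
  U13: {p9,p27,p34}
  U14: {p4,p16,p34}
  U15: {p4,p17,p24}
  U16: {p19,p24,p25}
  U23: {p9,p20,p32}
  U24: {p12,p21,p22}
  U25: {p12,p18,p20}
  U26: {p22,p25,p31}
  U34: {p7,p30,p34}
  U35: {p1,p6,p20,p29}
  U36: {p1,p10,p30}
  U45: {p2,p4,p12}
  U46: {p3,p22,p30}
  U56: {p1,p11,p24}
  U123: {p9}
  U126: {p25}
  U134: {p34}
  U145: {p4}
  U156: {p24}
  U235: {p20}
  U245: {p12}
  U246: {p22}
  U346: {p30}
  U356: {p1}
C dims 6,15,10; δ0: rk 5, SNF 1^5; δ1: rk 10, SNF 1^9·2
Ȟ^0 = (6 − 5) − 0 = 1, so Ȟ^0 ≅ Z
Ȟ^1 = (15 − 10) − 5 = 0, so Ȟ^1 ≅ 0
Ȟ^2 = (10 − 0) − 10 = 0 plus torsion [2], so Ȟ^2 ≅ Z/2


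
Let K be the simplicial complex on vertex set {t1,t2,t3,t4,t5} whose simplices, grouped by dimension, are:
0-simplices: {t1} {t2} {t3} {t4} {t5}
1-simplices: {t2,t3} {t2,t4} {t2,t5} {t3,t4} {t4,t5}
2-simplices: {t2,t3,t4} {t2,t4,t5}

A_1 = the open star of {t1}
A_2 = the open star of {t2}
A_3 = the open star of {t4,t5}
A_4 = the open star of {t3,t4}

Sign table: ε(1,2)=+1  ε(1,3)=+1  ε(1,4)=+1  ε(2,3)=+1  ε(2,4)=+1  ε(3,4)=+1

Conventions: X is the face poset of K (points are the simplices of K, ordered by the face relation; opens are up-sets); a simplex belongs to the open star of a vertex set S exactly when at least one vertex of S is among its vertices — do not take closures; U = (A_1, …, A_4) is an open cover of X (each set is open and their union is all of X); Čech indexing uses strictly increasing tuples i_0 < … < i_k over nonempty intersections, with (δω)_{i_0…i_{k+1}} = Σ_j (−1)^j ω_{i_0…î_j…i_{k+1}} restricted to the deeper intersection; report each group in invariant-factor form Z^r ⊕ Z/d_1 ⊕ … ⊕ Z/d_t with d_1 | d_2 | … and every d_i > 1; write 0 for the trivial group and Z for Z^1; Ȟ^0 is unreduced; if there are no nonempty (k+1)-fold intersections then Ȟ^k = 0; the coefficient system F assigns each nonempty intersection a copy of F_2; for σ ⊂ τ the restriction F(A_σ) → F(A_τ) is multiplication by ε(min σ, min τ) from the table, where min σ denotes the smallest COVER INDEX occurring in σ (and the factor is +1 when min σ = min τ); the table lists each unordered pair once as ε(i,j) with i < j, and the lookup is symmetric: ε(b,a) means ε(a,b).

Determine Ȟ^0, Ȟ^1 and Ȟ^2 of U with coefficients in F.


Ȟ^0 ≅ Z/2 ⊕ Z/2,  Ȟ^1 ≅ 0,  Ȟ^2 ≅ 0

nonempty overlaps:
  A1={{t1}} A2={{t2},{t2,t3},{t2,t4},{t2,t5},{t2,t3,t4},{t2,t4,t5}} A3={{t4},{t5},{t2,t4},{t2,t5},{t3,t4},{t4,t5},{t2,t3,t4},{t2,t4,t5}} A4={{t3},{t4},{t2,t3},{t2,t4},{t3,t4},{t4,t5},{t2,t3,t4},{t2,t4,t5}}
  A23={{t2,t4},{t2,t5},{t2,t3,t4},{t2,t4,t5}} A24={{t2,t3},{t2,t4},{t2,t3,t4},{t2,t4,t5}} A34={{t4},{t2,t4},{t3,t4},{t4,t5},{t2,t3,t4},{t2,t4,t5}}
  A234={{t2,t4},{t2,t3,t4},{t2,t4,t5}}
C dims 4,3,1; δ0: rk_F2 2; δ1: rk_F2 1
degree 0: 4−2−0 = 2 → Ȟ^0 ≅ Z/2 ⊕ Z/2
degree 1: 3−1−2 = 0 → Ȟ^1 ≅ 0
degree 2: 1−0−1 = 0 → Ȟ^2 ≅ 0


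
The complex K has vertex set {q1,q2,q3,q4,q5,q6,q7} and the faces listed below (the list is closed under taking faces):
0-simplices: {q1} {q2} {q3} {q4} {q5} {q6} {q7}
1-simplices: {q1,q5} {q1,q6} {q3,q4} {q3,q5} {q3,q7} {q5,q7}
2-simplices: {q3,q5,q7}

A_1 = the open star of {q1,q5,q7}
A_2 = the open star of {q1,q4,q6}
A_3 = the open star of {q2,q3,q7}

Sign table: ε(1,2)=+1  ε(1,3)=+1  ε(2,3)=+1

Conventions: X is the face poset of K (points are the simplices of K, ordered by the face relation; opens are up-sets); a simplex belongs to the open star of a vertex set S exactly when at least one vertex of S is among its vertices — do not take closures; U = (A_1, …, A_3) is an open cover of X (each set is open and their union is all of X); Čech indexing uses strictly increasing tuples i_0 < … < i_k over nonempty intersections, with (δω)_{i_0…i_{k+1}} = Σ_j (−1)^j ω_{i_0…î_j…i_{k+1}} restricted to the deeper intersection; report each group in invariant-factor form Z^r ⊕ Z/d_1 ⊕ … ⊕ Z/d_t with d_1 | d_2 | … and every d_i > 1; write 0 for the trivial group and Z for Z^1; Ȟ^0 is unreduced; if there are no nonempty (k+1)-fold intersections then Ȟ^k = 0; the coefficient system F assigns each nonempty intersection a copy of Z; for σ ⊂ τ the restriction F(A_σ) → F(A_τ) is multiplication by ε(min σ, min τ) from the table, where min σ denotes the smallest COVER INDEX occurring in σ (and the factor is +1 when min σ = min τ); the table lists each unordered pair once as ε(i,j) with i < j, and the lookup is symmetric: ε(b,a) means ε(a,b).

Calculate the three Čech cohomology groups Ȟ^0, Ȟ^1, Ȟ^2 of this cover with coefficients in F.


Ȟ^0 ≅ Z, Ȟ^1 ≅ Z and Ȟ^2 ≅ 0

nonempty intersections:
  A1={{q1},{q5},{q7},{q1,q5},{q1,q6},{q3,q5},{q3,q7},{q5,q7},{q3,q5,q7}} A2={{q1},{q4},{q6},{q1,q5},{q1,q6},{q3,q4}} A3={{q2},{q3},{q7},{q3,q4},{q3,q5},{q3,q7},{q5,q7},{q3,q5,q7}}
  A12={{q1},{q1,q5},{q1,q6}} A13={{q7},{q3,q5},{q3,q7},{q5,q7},{q3,q5,q7}} A23={{q3,q4}}
C dims 3,3; δ0: rk 2, SNF 1^2
Ȟ^0: (3−2)−0=1 ⇒ Z
Ȟ^1: (3−0)−2=1 ⇒ Z
Ȟ^2: (0−0)−0=0 ⇒ 0


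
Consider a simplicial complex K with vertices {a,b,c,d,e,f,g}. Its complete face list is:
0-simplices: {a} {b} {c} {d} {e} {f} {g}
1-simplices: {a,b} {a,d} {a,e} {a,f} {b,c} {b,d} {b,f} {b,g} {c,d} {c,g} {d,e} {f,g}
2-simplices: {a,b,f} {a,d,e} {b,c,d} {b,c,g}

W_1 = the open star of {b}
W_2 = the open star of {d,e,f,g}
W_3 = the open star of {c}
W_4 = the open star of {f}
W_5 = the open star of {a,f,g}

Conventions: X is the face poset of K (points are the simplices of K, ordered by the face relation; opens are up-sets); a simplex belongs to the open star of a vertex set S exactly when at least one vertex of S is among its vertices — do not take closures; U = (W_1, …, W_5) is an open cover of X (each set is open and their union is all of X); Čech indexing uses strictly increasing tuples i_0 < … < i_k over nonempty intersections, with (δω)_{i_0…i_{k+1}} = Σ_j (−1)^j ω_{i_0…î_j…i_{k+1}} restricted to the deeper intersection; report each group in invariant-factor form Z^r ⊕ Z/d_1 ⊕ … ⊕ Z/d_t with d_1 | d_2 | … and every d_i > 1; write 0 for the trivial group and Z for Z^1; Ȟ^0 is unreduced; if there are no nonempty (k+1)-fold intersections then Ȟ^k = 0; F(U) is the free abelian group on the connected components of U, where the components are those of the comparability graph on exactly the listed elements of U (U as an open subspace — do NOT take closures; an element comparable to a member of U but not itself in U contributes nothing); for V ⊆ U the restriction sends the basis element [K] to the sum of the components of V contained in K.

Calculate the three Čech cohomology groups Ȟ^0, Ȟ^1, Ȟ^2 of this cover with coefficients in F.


Ȟ^0 ≅ Z,  Ȟ^1 ≅ Z^2,  Ȟ^2 ≅ 0

nerve of the cover:
  W1={{b},{a,b},{b,c},{b,d},{b,f},{b,g},{a,b,f},{b,c,d},{b,c,g}} W2={{d},{e},{f},{g},{a,d},{a,e},{a,f},{b,d},{b,f},{b,g},{c,d},{c,g},{d,e},{f,g},{a,b,f},{a,d,e},{b,c,d},{b,c,g}} W3={{c},{b,c},{c,d},{c,g},{b,c,d},{b,c,g}} W4={{f},{a,f},{b,f},{f,g},{a,b,f}} W5={{a},{f},{g},{a,b},{a,d},{a,e},{a,f},{b,f},{b,g},{c,g},{f,g},{a,b,f},{a,d,e},{b,c,g}}
  W12={{b,d},{b,f},{b,g},{a,b,f},{b,c,d},{b,c,g}} W13={{b,c},{b,c,d},{b,c,g}} W14={{b,f},{a,b,f}} W15={{a,b},{b,f},{b,g},{a,b,f},{b,c,g}} W23={{c,d},{c,g},{b,c,d},{b,c,g}} W24={{f},{a,f},{b,f},{f,g},{a,b,f}} W25={{f},{g},{a,d},{a,e},{a,f},{b,f},{b,g},{c,g},{f,g},{a,b,f},{a,d,e},{b,c,g}} W35={{c,g},{b,c,g}} W45={{f},{a,f},{b,f},{f,g},{a,b,f}}
  W123={{b,c,d},{b,c,g}} W124={{b,f},{a,b,f}} W125={{b,f},{b,g},{a,b,f},{b,c,g}} W135={{b,c,g}} W145={{b,f},{a,b,f}} W235={{c,g},{b,c,g}} W245={{f},{a,f},{b,f},{f,g},{a,b,f}}
  W1235={{b,c,g}} W1245={{b,f},{a,b,f}}
components per intersection:
  W1: {{b},{a,b},{b,c},{b,d},{b,f},{b,g},{a,b,f},{b,c,d},{b,c,g}}
  W2: {{d},{e},{a,d},{a,e},{b,d},{c,d},{d,e},{a,d,e},{b,c,d}} {{f},{g},{a,f},{b,f},{b,g},{c,g},{f,g},{a,b,f},{b,c,g}}
  W3: {{c},{b,c},{c,d},{c,g},{b,c,d},{b,c,g}}
  W4: {{f},{a,f},{b,f},{f,g},{a,b,f}}
  W5: {{a},{f},{g},{a,b},{a,d},{a,e},{a,f},{b,f},{b,g},{c,g},{f,g},{a,b,f},{a,d,e},{b,c,g}}
  W12: {{b,d},{b,c,d}} {{b,f},{a,b,f}} {{b,g},{b,c,g}}
  W13: {{b,c},{b,c,d},{b,c,g}}
  W14: {{b,f},{a,b,f}}
  W15: {{a,b},{b,f},{a,b,f}} {{b,g},{b,c,g}}
  W23: {{c,d},{b,c,d}} {{c,g},{b,c,g}}
  W24: {{f},{a,f},{b,f},{f,g},{a,b,f}}
  W25: {{f},{g},{a,f},{b,f},{b,g},{c,g},{f,g},{a,b,f},{b,c,g}} {{a,d},{a,e},{a,d,e}}
  W35: {{c,g},{b,c,g}}
  W45: {{f},{a,f},{b,f},{f,g},{a,b,f}}
  W123: {{b,c,d}} {{b,c,g}}
  W124: {{b,f},{a,b,f}}
  W125: {{b,f},{a,b,f}} {{b,g},{b,c,g}}
  W135: {{b,c,g}}
  W145: {{b,f},{a,b,f}}
  W235: {{c,g},{b,c,g}}
  W245: {{f},{a,f},{b,f},{f,g},{a,b,f}}
  W1235: {{b,c,g}}
  W1245: {{b,f},{a,b,f}}
C dims 6,14,9,2; δ0: rk 5, SNF 1^5; δ1: rk 7, SNF 1^7; δ2: rk 2, SNF 1^2
Ȟ^0 = (6 − 5) − 0 = 1, so Ȟ^0 ≅ Z
Ȟ^1 = (14 − 7) − 5 = 2, so Ȟ^1 ≅ Z^2
Ȟ^2 = (9 − 2) − 7 = 0, so Ȟ^2 ≅ 0


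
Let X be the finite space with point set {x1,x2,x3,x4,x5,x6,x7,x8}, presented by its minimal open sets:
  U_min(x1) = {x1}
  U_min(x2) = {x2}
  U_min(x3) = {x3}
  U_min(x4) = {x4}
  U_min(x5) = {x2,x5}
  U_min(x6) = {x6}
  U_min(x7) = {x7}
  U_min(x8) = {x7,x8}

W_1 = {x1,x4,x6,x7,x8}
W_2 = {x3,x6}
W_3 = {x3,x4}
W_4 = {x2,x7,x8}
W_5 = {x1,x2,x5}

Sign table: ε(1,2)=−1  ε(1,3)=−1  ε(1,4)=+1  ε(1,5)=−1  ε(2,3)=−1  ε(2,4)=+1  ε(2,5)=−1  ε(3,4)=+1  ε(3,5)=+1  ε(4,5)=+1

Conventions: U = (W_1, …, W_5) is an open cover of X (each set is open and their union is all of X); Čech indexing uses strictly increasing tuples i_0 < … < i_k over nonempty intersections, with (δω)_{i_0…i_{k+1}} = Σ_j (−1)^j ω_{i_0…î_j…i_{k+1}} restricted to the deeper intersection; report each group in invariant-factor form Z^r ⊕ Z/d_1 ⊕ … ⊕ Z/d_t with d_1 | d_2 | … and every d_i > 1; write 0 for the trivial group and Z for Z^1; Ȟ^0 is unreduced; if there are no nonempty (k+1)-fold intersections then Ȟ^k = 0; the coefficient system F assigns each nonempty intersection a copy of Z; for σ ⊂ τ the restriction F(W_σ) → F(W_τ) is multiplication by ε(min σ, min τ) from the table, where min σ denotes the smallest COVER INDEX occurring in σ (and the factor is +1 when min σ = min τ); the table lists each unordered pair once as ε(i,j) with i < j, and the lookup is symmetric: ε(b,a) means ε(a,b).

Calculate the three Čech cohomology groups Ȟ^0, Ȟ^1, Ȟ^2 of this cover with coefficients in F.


cover nerve:
  W12={x6} W13={x4} W14={x7,x8} W15={x1} W23={x3} W45={x2}
C dims 5,6; δ0: rk 5, SNF 1^4·2
Ȟ^0: (5−5)−0=0 ⇒ 0
Ȟ^1: (6−0)−5=1 plus torsion [2] ⇒ Z ⊕ Z/2
Ȟ^2: (0−0)−0=0 ⇒ 0

Ȟ^0 = 0; Ȟ^1 = Z ⊕ Z/2; Ȟ^2 = 0


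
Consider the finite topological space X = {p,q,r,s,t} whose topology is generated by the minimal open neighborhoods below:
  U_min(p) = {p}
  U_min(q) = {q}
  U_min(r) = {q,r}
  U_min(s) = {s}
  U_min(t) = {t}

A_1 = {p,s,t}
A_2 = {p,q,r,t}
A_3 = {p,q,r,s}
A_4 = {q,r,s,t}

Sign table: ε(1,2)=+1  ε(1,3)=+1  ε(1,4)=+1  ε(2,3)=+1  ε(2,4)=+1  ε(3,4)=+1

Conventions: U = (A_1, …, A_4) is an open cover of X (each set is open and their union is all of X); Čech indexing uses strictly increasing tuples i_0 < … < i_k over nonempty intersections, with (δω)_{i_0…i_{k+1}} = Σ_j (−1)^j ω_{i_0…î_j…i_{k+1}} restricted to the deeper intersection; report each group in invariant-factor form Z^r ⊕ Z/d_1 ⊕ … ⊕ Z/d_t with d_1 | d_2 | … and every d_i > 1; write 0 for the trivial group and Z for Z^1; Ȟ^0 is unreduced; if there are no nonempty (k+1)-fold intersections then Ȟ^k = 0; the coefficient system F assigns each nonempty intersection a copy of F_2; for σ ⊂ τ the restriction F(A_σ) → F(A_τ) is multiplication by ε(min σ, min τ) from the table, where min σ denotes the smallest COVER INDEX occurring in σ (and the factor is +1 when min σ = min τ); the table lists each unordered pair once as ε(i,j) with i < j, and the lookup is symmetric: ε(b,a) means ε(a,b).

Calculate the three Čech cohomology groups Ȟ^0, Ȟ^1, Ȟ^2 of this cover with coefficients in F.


nonempty overlaps:
  A12={p,t} A13={p,s} A14={s,t} A23={p,q,r} A24={q,r,t} A34={q,r,s}
  A123={p} A124={t} A134={s} A234={q,r}
C dims 4,6,4; δ0: rk_F2 3; δ1: rk_F2 3
degree 0: 4−3−0 = 1 → Ȟ^0 ≅ Z/2
degree 1: 6−3−3 = 0 → Ȟ^1 ≅ 0
degree 2: 4−0−3 = 1 → Ȟ^2 ≅ Z/2

Ȟ^0(U;F) ≅ Z/2; Ȟ^1(U;F) ≅ 0; Ȟ^2(U;F) ≅ Z/2


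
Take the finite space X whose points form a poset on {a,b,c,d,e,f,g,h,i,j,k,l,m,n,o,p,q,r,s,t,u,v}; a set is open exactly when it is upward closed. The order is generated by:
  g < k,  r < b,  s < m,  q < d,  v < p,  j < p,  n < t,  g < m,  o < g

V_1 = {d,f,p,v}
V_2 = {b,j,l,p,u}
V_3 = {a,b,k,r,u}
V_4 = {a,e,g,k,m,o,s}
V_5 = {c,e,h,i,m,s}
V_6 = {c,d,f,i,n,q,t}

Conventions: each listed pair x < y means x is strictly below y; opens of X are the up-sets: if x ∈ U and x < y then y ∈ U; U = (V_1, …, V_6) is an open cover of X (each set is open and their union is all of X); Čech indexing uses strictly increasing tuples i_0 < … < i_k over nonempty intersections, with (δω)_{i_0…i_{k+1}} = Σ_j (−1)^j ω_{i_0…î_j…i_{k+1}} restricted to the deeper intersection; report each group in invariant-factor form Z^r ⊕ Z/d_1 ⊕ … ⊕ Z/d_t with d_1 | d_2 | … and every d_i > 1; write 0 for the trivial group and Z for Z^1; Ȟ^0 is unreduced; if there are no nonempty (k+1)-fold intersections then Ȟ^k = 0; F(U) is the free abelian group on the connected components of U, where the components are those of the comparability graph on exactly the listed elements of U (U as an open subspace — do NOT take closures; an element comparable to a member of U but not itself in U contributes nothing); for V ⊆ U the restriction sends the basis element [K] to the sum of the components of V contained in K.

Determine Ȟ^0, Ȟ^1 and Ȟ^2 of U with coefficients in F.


nerve of the cover:
  V12={p} V16={d,f} V23={b,u} V34={a,k} V45={e,m,s} V56={c,i}
components per intersection:
  V1: {d} {f} {p,v}
  V2: {b} {j,p} {l} {u}
  V3: {a} {b,r} {k} {u}
  V4: {a} {e} {g,k,m,o,s}
  V5: {c} {e} {h} {i} {m,s}
  V6: {c} {d,q} {f} {i} {n,t}
  V12: {p}
  V16: {d} {f}
  V23: {b} {u}
  V34: {a} {k}
  V45: {e} {m,s}
  V56: {c} {i}
C dims 24,11; δ0: rk 11, SNF 1^11
Ȟ^0 = (24 − 11) − 0 = 13, so Ȟ^0 ≅ Z^13
Ȟ^1 = (11 − 0) − 11 = 0, so Ȟ^1 ≅ 0
Ȟ^2 = (0 − 0) − 0 = 0, so Ȟ^2 ≅ 0

Ȟ^0 = Z^13, Ȟ^1 = 0, Ȟ^2 = 0


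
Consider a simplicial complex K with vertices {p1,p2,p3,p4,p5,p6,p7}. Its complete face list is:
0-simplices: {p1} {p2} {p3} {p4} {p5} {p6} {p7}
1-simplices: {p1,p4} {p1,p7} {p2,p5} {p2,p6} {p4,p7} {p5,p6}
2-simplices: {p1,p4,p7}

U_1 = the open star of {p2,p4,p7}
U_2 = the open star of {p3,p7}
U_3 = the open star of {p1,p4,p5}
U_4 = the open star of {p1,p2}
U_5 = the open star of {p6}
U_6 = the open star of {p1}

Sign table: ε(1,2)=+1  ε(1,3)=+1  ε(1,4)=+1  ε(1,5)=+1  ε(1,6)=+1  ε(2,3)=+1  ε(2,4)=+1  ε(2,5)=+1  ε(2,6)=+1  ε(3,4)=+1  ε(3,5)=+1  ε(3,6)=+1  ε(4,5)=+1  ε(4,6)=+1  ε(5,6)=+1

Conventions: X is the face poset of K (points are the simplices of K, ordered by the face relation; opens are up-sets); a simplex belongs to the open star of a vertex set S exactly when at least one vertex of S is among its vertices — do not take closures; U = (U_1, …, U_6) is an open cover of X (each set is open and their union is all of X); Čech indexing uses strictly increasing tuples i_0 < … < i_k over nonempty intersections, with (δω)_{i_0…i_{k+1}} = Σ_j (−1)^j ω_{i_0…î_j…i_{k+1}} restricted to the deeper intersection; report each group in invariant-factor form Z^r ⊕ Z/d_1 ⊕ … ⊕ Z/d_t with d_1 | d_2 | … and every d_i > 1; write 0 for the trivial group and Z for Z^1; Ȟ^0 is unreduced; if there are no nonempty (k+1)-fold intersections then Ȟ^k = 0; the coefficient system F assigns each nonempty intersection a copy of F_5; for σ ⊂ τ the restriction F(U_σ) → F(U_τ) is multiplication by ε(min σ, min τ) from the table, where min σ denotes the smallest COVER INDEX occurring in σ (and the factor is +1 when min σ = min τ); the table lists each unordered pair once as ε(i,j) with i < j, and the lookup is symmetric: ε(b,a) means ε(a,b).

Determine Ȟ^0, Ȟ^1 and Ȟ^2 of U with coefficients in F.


Ȟ^0 ≅ Z/5; Ȟ^1 ≅ Z/5; Ȟ^2 ≅ 0

nerve of the cover:
  U1={{p2},{p4},{p7},{p1,p4},{p1,p7},{p2,p5},{p2,p6},{p4,p7},{p1,p4,p7}} U2={{p3},{p7},{p1,p7},{p4,p7},{p1,p4,p7}} U3={{p1},{p4},{p5},{p1,p4},{p1,p7},{p2,p5},{p4,p7},{p5,p6},{p1,p4,p7}} U4={{p1},{p2},{p1,p4},{p1,p7},{p2,p5},{p2,p6},{p1,p4,p7}} U5={{p6},{p2,p6},{p5,p6}} U6={{p1},{p1,p4},{p1,p7},{p1,p4,p7}}
  U12={{p7},{p1,p7},{p4,p7},{p1,p4,p7}} U13={{p4},{p1,p4},{p1,p7},{p2,p5},{p4,p7},{p1,p4,p7}} U14={{p2},{p1,p4},{p1,p7},{p2,p5},{p2,p6},{p1,p4,p7}} U15={{p2,p6}} U16={{p1,p4},{p1,p7},{p1,p4,p7}} U23={{p1,p7},{p4,p7},{p1,p4,p7}} U24={{p1,p7},{p1,p4,p7}} U26={{p1,p7},{p1,p4,p7}} U34={{p1},{p1,p4},{p1,p7},{p2,p5},{p1,p4,p7}} U35={{p5,p6}} U36={{p1},{p1,p4},{p1,p7},{p1,p4,p7}} U45={{p2,p6}} U46={{p1},{p1,p4},{p1,p7},{p1,p4,p7}}
  U123={{p1,p7},{p4,p7},{p1,p4,p7}} U124={{p1,p7},{p1,p4,p7}} U126={{p1,p7},{p1,p4,p7}} U134={{p1,p4},{p1,p7},{p2,p5},{p1,p4,p7}} U136={{p1,p4},{p1,p7},{p1,p4,p7}} U145={{p2,p6}} U146={{p1,p4},{p1,p7},{p1,p4,p7}} U234={{p1,p7},{p1,p4,p7}} U236={{p1,p7},{p1,p4,p7}} U246={{p1,p7},{p1,p4,p7}} U346={{p1},{p1,p4},{p1,p7},{p1,p4,p7}}
  U1234={{p1,p7},{p1,p4,p7}} U1236={{p1,p7},{p1,p4,p7}} U1246={{p1,p7},{p1,p4,p7}} U1346={{p1,p4},{p1,p7},{p1,p4,p7}} U2346={{p1,p7},{p1,p4,p7}}
  U12346={{p1,p7},{p1,p4,p7}}
C dims 6,13,11,5; δ0: rk_F5 5; δ1: rk_F5 7; δ2: rk_F5 4
Ȟ^0 = (6 − 5) − 0 = 1, so Ȟ^0 ≅ Z/5
Ȟ^1 = (13 − 7) − 5 = 1, so Ȟ^1 ≅ Z/5
Ȟ^2 = (11 − 4) − 7 = 0, so Ȟ^2 ≅ 0


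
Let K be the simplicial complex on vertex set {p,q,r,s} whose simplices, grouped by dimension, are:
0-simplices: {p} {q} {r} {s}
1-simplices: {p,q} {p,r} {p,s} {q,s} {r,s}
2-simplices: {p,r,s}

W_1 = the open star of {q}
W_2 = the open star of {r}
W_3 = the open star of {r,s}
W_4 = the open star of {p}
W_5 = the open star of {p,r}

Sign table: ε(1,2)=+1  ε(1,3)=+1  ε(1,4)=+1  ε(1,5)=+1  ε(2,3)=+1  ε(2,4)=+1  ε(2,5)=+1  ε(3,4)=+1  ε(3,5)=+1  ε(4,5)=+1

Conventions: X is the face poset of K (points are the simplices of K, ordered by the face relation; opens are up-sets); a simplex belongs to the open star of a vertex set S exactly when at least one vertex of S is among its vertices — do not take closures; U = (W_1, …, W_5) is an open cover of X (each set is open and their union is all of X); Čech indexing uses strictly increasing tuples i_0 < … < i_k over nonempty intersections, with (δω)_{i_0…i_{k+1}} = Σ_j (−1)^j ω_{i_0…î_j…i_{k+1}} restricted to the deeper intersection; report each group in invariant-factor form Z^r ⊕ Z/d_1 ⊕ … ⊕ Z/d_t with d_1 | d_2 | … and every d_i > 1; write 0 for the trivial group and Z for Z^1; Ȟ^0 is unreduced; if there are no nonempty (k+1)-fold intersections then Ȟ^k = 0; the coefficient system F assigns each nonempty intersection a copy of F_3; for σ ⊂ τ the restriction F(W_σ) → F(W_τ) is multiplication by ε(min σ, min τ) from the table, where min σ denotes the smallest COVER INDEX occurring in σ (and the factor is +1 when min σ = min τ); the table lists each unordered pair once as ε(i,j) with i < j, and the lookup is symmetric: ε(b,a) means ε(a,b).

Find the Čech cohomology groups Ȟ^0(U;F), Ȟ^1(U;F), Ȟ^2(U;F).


nonempty intersections:
  W1={{q},{p,q},{q,s}} W2={{r},{p,r},{r,s},{p,r,s}} W3={{r},{s},{p,r},{p,s},{q,s},{r,s},{p,r,s}} W4={{p},{p,q},{p,r},{p,s},{p,r,s}} W5={{p},{r},{p,q},{p,r},{p,s},{r,s},{p,r,s}}
  W13={{q,s}} W14={{p,q}} W15={{p,q}} W23={{r},{p,r},{r,s},{p,r,s}} W24={{p,r},{p,r,s}} W25={{r},{p,r},{r,s},{p,r,s}} W34={{p,r},{p,s},{p,r,s}} W35={{r},{p,r},{p,s},{r,s},{p,r,s}} W45={{p},{p,q},{p,r},{p,s},{p,r,s}}
  W145={{p,q}} W234={{p,r},{p,r,s}} W235={{r},{p,r},{r,s},{p,r,s}} W245={{p,r},{p,r,s}} W345={{p,r},{p,s},{p,r,s}}
  W2345={{p,r},{p,r,s}}
C dims 5,9,5,1; δ0: rk_F3 4; δ1: rk_F3 4; δ2: rk_F3 1
Ȟ^0: (5−4)−0=1 ⇒ Z/3
Ȟ^1: (9−4)−4=1 ⇒ Z/3
Ȟ^2: (5−1)−4=0 ⇒ 0

Ȟ^0 ≅ Z/3,  Ȟ^1 ≅ Z/3,  Ȟ^2 ≅ 0


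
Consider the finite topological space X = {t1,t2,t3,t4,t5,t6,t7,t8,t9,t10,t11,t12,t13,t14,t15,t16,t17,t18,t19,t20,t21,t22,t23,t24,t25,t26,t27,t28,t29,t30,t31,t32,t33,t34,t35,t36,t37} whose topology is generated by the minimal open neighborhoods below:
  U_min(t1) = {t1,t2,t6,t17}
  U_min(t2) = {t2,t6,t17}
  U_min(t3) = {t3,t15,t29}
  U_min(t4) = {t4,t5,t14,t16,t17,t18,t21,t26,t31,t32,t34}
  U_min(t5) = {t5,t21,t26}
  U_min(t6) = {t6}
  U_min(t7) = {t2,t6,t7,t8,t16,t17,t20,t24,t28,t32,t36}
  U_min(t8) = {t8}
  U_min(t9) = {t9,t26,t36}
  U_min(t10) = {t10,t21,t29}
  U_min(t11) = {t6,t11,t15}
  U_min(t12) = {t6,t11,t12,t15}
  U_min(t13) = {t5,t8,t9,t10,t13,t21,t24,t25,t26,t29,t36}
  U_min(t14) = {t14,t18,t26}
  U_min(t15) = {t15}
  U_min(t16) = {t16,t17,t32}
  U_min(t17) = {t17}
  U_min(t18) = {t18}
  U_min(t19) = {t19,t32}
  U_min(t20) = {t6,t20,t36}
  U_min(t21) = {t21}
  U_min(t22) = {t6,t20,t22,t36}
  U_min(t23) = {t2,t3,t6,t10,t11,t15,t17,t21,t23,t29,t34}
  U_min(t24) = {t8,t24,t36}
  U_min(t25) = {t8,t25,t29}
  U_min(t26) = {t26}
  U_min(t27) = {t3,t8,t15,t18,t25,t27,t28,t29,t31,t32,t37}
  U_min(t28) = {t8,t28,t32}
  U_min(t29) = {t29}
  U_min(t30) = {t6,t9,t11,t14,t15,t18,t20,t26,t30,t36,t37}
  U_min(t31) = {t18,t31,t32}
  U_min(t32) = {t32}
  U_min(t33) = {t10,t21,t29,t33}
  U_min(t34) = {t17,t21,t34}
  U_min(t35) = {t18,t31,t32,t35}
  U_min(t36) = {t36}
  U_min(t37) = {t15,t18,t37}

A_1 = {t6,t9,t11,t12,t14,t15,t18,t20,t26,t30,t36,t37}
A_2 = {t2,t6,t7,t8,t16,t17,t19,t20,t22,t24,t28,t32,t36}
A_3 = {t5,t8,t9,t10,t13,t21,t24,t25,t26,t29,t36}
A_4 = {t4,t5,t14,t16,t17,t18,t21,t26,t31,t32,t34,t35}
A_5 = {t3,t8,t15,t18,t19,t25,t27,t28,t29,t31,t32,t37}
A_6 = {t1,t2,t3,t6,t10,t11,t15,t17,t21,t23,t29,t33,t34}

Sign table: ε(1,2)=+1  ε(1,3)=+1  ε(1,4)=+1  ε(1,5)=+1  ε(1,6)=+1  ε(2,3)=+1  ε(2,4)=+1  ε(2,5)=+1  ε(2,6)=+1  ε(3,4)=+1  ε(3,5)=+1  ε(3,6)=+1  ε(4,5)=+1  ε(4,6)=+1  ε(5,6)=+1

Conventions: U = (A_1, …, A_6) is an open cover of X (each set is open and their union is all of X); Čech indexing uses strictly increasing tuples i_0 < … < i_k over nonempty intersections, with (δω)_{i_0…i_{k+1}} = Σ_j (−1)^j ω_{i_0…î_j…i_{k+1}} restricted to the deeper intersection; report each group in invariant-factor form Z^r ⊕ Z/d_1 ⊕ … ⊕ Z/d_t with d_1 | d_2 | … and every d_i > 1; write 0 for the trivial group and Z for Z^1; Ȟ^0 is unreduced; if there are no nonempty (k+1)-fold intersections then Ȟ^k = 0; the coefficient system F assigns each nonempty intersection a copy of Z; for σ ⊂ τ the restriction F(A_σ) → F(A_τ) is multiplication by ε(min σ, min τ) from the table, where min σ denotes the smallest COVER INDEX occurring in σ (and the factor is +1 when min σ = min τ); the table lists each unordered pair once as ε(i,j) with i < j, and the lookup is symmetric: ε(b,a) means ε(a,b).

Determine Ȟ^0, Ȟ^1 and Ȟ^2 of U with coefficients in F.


nonempty overlaps:
  A12={t6,t20,t36} A13={t9,t26,t36} A14={t14,t18,t26} A15={t15,t18,t37} A16={t6,t11,t15} A23={t8,t24,t36} A24={t16,t17,t32} A25={t8,t19,t28,t32} A26={t2,t6,t17} A34={t5,t21,t26} A35={t8,t25,t29} A36={t10,t21,t29} A45={t18,t31,t32} A46={t17,t21,t34} A56={t3,t15,t29}
  A123={t36} A126={t6} A134={t26} A145={t18} A156={t15} A235={t8} A245={t32} A246={t17} A346={t21} A356={t29}
C dims 6,15,10; δ0: rk 5, SNF 1^5; δ1: rk 10, SNF 1^9·2
degree 0: 6−5−0 = 1 → Ȟ^0 ≅ Z
degree 1: 15−10−5 = 0 → Ȟ^1 ≅ 0
degree 2: 10−0−10 = 0 plus torsion [2] → Ȟ^2 ≅ Z/2

Ȟ^0(U;F) ≅ Z, Ȟ^1(U;F) ≅ 0 and Ȟ^2(U;F) ≅ Z/2


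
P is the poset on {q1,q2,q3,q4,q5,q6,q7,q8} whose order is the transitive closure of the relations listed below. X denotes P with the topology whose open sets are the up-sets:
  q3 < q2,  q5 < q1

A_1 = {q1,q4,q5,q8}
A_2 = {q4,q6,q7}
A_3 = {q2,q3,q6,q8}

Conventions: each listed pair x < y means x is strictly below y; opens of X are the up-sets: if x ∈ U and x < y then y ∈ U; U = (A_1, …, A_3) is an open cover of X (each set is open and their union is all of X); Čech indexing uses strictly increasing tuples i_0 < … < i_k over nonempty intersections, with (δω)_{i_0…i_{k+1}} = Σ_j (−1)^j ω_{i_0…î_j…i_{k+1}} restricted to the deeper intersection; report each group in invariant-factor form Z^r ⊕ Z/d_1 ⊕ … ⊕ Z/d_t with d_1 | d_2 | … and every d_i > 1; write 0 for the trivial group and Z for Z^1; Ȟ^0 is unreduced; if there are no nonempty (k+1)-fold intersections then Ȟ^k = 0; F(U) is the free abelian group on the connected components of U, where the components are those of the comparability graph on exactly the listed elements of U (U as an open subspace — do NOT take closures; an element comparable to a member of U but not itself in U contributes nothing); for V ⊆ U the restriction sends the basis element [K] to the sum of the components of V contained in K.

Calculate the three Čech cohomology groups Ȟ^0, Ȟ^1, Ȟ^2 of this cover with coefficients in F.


Ȟ^0 = Z^6; Ȟ^1 = 0; Ȟ^2 = 0

nonempty overlaps:
  A12={q4} A13={q8} A23={q6}
components per intersection:
  A1: {q1,q5} {q4} {q8}
  A2: {q4} {q6} {q7}
  A3: {q2,q3} {q6} {q8}
  A12: {q4}
  A13: {q8}
  A23: {q6}
C dims 9,3; δ0: rk 3, SNF 1^3
degree 0: 9−3−0 = 6 → Ȟ^0 ≅ Z^6
degree 1: 3−0−3 = 0 → Ȟ^1 ≅ 0
degree 2: 0−0−0 = 0 → Ȟ^2 ≅ 0


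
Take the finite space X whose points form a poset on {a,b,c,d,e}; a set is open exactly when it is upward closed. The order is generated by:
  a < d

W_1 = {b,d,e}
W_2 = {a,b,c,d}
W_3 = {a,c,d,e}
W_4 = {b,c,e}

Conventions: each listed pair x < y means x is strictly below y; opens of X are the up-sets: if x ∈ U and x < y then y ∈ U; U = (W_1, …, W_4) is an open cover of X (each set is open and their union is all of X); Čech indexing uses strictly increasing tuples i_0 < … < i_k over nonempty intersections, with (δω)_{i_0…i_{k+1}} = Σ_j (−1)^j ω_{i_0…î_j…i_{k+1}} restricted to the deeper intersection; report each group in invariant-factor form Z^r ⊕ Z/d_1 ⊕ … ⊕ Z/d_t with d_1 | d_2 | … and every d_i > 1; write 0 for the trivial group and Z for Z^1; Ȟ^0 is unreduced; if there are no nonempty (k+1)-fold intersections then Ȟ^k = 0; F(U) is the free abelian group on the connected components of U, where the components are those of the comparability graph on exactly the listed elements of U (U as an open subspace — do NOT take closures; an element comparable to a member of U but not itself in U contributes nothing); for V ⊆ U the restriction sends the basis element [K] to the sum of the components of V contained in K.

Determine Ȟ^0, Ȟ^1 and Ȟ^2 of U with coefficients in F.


intersection data:
  W12={b,d} W13={d,e} W14={b,e} W23={a,c,d} W24={b,c} W34={c,e}
  W123={d} W124={b} W134={e} W234={c}
components per intersection:
  W1: {b} {d} {e}
  W2: {a,d} {b} {c}
  W3: {a,d} {c} {e}
  W4: {b} {c} {e}
  W12: {b} {d}
  W13: {d} {e}
  W14: {b} {e}
  W23: {a,d} {c}
  W24: {b} {c}
  W34: {c} {e}
  W123: {d}
  W124: {b}
  W134: {e}
  W234: {c}
C dims 12,12,4; δ0: rk 8, SNF 1^8; δ1: rk 4, SNF 1^4
Ȟ^0 = (12 − 8) − 0 = 4, so Ȟ^0 ≅ Z^4
Ȟ^1 = (12 − 4) − 8 = 0, so Ȟ^1 ≅ 0
Ȟ^2 = (4 − 0) − 4 = 0, so Ȟ^2 ≅ 0

Ȟ^0 ≅ Z^4,  Ȟ^1 ≅ 0,  Ȟ^2 ≅ 0


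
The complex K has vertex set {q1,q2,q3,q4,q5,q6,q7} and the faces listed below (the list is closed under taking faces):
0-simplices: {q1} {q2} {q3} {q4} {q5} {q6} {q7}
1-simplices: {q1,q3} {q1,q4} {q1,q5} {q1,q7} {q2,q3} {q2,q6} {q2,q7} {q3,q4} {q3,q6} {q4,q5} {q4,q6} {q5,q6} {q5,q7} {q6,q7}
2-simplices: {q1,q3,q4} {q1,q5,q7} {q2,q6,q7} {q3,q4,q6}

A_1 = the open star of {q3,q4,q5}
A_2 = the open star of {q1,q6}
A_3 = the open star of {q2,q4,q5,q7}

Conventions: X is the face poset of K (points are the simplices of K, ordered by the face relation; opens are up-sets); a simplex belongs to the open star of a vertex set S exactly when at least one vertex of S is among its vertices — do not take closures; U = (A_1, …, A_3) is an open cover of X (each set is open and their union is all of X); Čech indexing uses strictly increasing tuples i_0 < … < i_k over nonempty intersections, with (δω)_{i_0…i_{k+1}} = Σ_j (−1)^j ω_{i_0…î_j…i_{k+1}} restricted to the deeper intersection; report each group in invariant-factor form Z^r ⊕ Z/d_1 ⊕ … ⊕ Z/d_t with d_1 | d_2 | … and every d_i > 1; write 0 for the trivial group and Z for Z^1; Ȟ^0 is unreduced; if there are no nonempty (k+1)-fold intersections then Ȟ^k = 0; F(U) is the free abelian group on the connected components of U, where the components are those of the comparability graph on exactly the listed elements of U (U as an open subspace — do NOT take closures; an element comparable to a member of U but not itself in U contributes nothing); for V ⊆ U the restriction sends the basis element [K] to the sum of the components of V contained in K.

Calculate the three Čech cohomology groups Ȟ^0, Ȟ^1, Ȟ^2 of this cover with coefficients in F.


Ȟ^0(U;F) ≅ Z; Ȟ^1(U;F) ≅ Z^4; Ȟ^2(U;F) ≅ 0

nonempty intersections:
  A1={{q3},{q4},{q5},{q1,q3},{q1,q4},{q1,q5},{q2,q3},{q3,q4},{q3,q6},{q4,q5},{q4,q6},{q5,q6},{q5,q7},{q1,q3,q4},{q1,q5,q7},{q3,q4,q6}} A2={{q1},{q6},{q1,q3},{q1,q4},{q1,q5},{q1,q7},{q2,q6},{q3,q6},{q4,q6},{q5,q6},{q6,q7},{q1,q3,q4},{q1,q5,q7},{q2,q6,q7},{q3,q4,q6}} A3={{q2},{q4},{q5},{q7},{q1,q4},{q1,q5},{q1,q7},{q2,q3},{q2,q6},{q2,q7},{q3,q4},{q4,q5},{q4,q6},{q5,q6},{q5,q7},{q6,q7},{q1,q3,q4},{q1,q5,q7},{q2,q6,q7},{q3,q4,q6}}
  A12={{q1,q3},{q1,q4},{q1,q5},{q3,q6},{q4,q6},{q5,q6},{q1,q3,q4},{q1,q5,q7},{q3,q4,q6}} A13={{q4},{q5},{q1,q4},{q1,q5},{q2,q3},{q3,q4},{q4,q5},{q4,q6},{q5,q6},{q5,q7},{q1,q3,q4},{q1,q5,q7},{q3,q4,q6}} A23={{q1,q4},{q1,q5},{q1,q7},{q2,q6},{q4,q6},{q5,q6},{q6,q7},{q1,q3,q4},{q1,q5,q7},{q2,q6,q7},{q3,q4,q6}}
  A123={{q1,q4},{q1,q5},{q4,q6},{q5,q6},{q1,q3,q4},{q1,q5,q7},{q3,q4,q6}}
components per intersection:
  A1: {{q3},{q4},{q5},{q1,q3},{q1,q4},{q1,q5},{q2,q3},{q3,q4},{q3,q6},{q4,q5},{q4,q6},{q5,q6},{q5,q7},{q1,q3,q4},{q1,q5,q7},{q3,q4,q6}}
  A2: {{q1},{q1,q3},{q1,q4},{q1,q5},{q1,q7},{q1,q3,q4},{q1,q5,q7}} {{q6},{q2,q6},{q3,q6},{q4,q6},{q5,q6},{q6,q7},{q2,q6,q7},{q3,q4,q6}}
  A3: {{q2},{q4},{q5},{q7},{q1,q4},{q1,q5},{q1,q7},{q2,q3},{q2,q6},{q2,q7},{q3,q4},{q4,q5},{q4,q6},{q5,q6},{q5,q7},{q6,q7},{q1,q3,q4},{q1,q5,q7},{q2,q6,q7},{q3,q4,q6}}
  A12: {{q1,q3},{q1,q4},{q1,q3,q4}} {{q1,q5},{q1,q5,q7}} {{q3,q6},{q4,q6},{q3,q4,q6}} {{q5,q6}}
  A13: {{q4},{q5},{q1,q4},{q1,q5},{q3,q4},{q4,q5},{q4,q6},{q5,q6},{q5,q7},{q1,q3,q4},{q1,q5,q7},{q3,q4,q6}} {{q2,q3}}
  A23: {{q1,q4},{q1,q3,q4}} {{q1,q5},{q1,q7},{q1,q5,q7}} {{q2,q6},{q6,q7},{q2,q6,q7}} {{q4,q6},{q3,q4,q6}} {{q5,q6}}
  A123: {{q1,q4},{q1,q3,q4}} {{q1,q5},{q1,q5,q7}} {{q4,q6},{q3,q4,q6}} {{q5,q6}}
C dims 4,11,4; δ0: rk 3, SNF 1^3; δ1: rk 4, SNF 1^4
Ȟ^0: (4−3)−0=1 ⇒ Z
Ȟ^1: (11−4)−3=4 ⇒ Z^4
Ȟ^2: (4−0)−4=0 ⇒ 0
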